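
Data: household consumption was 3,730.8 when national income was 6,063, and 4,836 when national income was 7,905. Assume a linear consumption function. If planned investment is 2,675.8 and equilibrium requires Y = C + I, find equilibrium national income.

Y = 6922

MPC = (4836 − 3730.8)/(7905 − 6063) = 1105.2/1842 = 0.6
a = 3730.8 − 0.6(6063) = 93
Equilibrium: Y = 93 + 0.6Y + 2675.8
0.4Y = 2768.8, so Y = 2768.8/0.4 = 6922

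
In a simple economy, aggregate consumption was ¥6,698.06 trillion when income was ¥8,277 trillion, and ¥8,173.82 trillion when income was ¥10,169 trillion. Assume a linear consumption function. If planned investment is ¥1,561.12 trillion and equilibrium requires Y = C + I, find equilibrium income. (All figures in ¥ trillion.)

Y = 8196

MPC = (8173.82 − 6698.06)/(10169 − 8277) = 1475.76/1892 = 0.78
a = 6698.06 − 0.78(8277) = 242
Equilibrium: Y = 242 + 0.78Y + 1561.12
0.22Y = 1803.12, so Y = 1803.12/0.22 = 8196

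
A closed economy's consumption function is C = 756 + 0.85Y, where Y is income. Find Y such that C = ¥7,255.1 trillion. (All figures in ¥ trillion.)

Y = 7646

756 + 0.85Y = 7255.1
0.85Y = 6499.1, so Y = 6499.1/0.85 = 7646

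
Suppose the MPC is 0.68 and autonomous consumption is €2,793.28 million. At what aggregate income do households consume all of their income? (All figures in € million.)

At break-even, C = Y: 2793.28 + 0.68Y = Y
0.32Y = 2793.28, so Y = 2793.28/0.32 = 8729

Y = 8729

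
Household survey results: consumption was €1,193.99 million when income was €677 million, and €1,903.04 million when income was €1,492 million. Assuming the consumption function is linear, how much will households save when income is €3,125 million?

S = -198.75

MPC = (1903.04 − 1193.99)/(1492 − 677) = 709.05/815 = 0.87
a = 1193.99 − 0.87(677) = 1193.99 − 588.99 = 605
C = 605 + 0.87(3125) = 3323.75
S = 3125 − 3323.75 = -198.75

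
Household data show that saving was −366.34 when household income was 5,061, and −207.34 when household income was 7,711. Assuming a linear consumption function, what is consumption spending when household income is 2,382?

C = 2909.08

MPS = ΔS/ΔY = (-207.34 − (-366.34))/(7711 − 5061) = 159/2650 = 0.06
MPC = 1 − MPS = 0.94
Autonomous saving = -366.34 − 0.06(5061) = -670, so a = 670
C = 670 + 0.94(2382) = 670 + 2239.08 = 2909.08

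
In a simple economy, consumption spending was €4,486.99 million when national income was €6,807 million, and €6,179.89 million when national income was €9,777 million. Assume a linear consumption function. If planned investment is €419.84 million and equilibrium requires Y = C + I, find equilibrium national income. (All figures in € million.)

Y = 2388

MPC = (6179.89 − 4486.99)/(9777 − 6807) = 1692.9/2970 = 0.57
a = 4486.99 − 0.57(6807) = 607
Equilibrium: Y = 607 + 0.57Y + 419.84
0.43Y = 1026.84, so Y = 1026.84/0.43 = 2388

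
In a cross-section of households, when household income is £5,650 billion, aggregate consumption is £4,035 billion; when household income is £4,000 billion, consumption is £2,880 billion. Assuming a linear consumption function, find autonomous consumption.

MPC = ΔC/ΔY = (4035 − 2880)/(5650 − 4000) = 1155/1650 = 0.7
a = C − MPC·Y = 2880 − 0.7(4000) = 2880 − 2800 = 80

a = 80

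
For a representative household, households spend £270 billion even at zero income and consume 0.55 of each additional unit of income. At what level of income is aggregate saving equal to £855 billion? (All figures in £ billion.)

Y = 2500

S = Y − C = -270 + 0.45Y
-270 + 0.45Y = 855, so 0.45Y = 1125 and Y = 2500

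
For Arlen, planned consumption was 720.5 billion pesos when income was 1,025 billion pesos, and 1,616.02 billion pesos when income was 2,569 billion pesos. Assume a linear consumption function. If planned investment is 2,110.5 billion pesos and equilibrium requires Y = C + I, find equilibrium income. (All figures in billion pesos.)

Y = 5325

MPC = (1616.02 − 720.5)/(2569 − 1025) = 895.52/1544 = 0.58
a = 720.5 − 0.58(1025) = 126
Equilibrium: Y = 126 + 0.58Y + 2110.5
0.42Y = 2236.5, so Y = 2236.5/0.42 = 5325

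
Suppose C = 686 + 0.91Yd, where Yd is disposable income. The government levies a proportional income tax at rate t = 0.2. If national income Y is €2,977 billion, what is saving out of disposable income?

Yd = (1 − 0.2)(2977) = 0.8(2977) = 2381.6
C = 686 + 0.91(2381.6) = 686 + 2167.256 = 2853.256
S = Yd − C = 2381.6 − 2853.256 = -471.656

S = -471.656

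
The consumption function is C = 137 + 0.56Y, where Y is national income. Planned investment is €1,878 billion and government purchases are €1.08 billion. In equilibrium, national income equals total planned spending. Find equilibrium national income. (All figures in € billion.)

Y = C + I + G = 137 + 0.56Y + 1878 + 1.08
Y − 0.56Y = 2016.08
0.44Y = 2016.08, so Y = 2016.08/0.44 = 4582

Y = 4582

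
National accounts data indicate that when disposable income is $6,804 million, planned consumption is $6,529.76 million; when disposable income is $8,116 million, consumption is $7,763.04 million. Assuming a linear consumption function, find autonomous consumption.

MPC = ΔC/ΔY = (7763.04 − 6529.76)/(8116 − 6804) = 1233.28/1312 = 0.94
a = C − MPC·Y = 6529.76 − 0.94(6804) = 6529.76 − 6395.76 = 134

a = 134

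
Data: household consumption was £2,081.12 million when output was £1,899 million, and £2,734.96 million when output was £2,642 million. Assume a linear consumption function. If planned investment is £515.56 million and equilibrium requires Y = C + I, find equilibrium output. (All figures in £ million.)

MPC = (2734.96 − 2081.12)/(2642 − 1899) = 653.84/743 = 0.88
a = 2081.12 − 0.88(1899) = 410
Equilibrium: Y = 410 + 0.88Y + 515.56
0.12Y = 925.56, so Y = 925.56/0.12 = 7713

Y = 7713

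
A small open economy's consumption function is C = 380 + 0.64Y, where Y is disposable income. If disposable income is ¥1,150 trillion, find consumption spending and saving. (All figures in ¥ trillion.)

C = 380 + 0.64(1150) = 380 + 736 = 1116
S = Y − C = 1150 − 1116 = 34

C = 1116; S = 34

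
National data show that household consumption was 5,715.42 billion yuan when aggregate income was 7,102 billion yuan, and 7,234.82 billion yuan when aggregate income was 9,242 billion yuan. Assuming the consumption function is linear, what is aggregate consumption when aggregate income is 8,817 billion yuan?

C = 6933.07

MPC = (7234.82 − 5715.42)/(9242 − 7102) = 1519.4/2140 = 0.71
a = 5715.42 − 0.71(7102) = 5715.42 − 5042.42 = 673
C = 673 + 0.71(8817) = 673 + 6260.07 = 6933.07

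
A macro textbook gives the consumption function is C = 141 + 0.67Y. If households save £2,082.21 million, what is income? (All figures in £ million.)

Y = 6737

S = Y − C = -141 + 0.33Y
-141 + 0.33Y = 2082.21, so 0.33Y = 2223.21 and Y = 6737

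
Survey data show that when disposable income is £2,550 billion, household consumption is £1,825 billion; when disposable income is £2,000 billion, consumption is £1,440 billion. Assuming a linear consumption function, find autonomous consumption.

a = 40

MPC = ΔC/ΔY = (1825 − 1440)/(2550 − 2000) = 385/550 = 0.7
a = C − MPC·Y = 1440 − 0.7(2000) = 1440 − 1400 = 40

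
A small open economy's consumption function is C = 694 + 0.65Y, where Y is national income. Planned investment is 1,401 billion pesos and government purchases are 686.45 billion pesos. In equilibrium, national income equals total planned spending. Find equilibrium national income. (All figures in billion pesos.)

Y = C + I + G = 694 + 0.65Y + 1401 + 686.45
Y − 0.65Y = 2781.45
0.35Y = 2781.45, so Y = 2781.45/0.35 = 7947

Y = 7947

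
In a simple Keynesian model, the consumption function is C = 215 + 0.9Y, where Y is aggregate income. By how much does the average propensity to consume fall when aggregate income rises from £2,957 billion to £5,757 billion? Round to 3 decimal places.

ΔAPC = 0.035

At Y = 2957: C = 215 + 0.9(2957) = 2876.3, APC = 2876.3/2957 = 0.9727
At Y = 5757: C = 5396.3, APC = 5396.3/5757 = 0.9373
Fall in APC = 0.9727 − 0.9373 = 0.0354 ≈ 0.035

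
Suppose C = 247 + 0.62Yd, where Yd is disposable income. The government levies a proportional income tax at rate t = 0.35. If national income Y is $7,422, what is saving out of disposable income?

Yd = (1 − 0.35)(7422) = 0.65(7422) = 4824.3
C = 247 + 0.62(4824.3) = 247 + 2991.066 = 3238.066
S = Yd − C = 4824.3 − 3238.066 = 1586.234

S = 1586.234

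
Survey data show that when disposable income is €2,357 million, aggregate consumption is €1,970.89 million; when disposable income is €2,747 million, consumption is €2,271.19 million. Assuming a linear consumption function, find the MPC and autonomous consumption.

MPC = 0.77; a = 156

MPC = ΔC/ΔY = (2271.19 − 1970.89)/(2747 − 2357) = 300.3/390 = 0.77
a = C − MPC·Y = 1970.89 − 0.77(2357) = 1970.89 − 1814.89 = 156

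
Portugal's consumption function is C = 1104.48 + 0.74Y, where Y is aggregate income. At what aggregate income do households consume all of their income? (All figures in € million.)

At break-even, C = Y: 1104.48 + 0.74Y = Y
0.26Y = 1104.48, so Y = 1104.48/0.26 = 4248

Y = 4248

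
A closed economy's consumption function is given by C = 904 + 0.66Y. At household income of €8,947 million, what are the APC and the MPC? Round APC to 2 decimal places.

MPC = 0.66 (the slope of the consumption function)
C = 904 + 0.66(8947) = 6809.02, so APC = 6809.02/8947 = 0.76

APC = 0.76; MPC = 0.66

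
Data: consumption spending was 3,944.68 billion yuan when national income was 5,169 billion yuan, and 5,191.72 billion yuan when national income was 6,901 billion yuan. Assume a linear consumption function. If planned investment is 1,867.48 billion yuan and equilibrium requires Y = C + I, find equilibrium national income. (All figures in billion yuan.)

Y = 7466

MPC = (5191.72 − 3944.68)/(6901 − 5169) = 1247.04/1732 = 0.72
a = 3944.68 − 0.72(5169) = 223
Equilibrium: Y = 223 + 0.72Y + 1867.48
0.28Y = 2090.48, so Y = 2090.48/0.28 = 7466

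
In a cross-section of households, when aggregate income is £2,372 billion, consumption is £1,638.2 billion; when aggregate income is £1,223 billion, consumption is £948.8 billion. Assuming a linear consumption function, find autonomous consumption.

a = 215

MPC = ΔC/ΔY = (1638.2 − 948.8)/(2372 − 1223) = 689.4/1149 = 0.6
a = C − MPC·Y = 948.8 − 0.6(1223) = 948.8 − 733.8 = 215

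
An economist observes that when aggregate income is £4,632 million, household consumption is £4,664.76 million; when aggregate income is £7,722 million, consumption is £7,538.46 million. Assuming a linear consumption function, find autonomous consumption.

a = 357

MPC = ΔC/ΔY = (7538.46 − 4664.76)/(7722 − 4632) = 2873.7/3090 = 0.93
a = C − MPC·Y = 4664.76 − 0.93(4632) = 4664.76 − 4307.76 = 357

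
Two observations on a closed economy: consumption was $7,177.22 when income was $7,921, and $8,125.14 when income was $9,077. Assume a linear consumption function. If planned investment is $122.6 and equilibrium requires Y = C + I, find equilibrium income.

Y = 4470

MPC = (8125.14 − 7177.22)/(9077 − 7921) = 947.92/1156 = 0.82
a = 7177.22 − 0.82(7921) = 682
Equilibrium: Y = 682 + 0.82Y + 122.6
0.18Y = 804.6, so Y = 804.6/0.18 = 4470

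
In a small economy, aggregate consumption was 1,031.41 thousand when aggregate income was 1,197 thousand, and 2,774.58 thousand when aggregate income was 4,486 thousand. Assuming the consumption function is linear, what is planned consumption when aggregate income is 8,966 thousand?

MPC = (2774.58 − 1031.41)/(4486 − 1197) = 1743.17/3289 = 0.53
a = 1031.41 − 0.53(1197) = 1031.41 − 634.41 = 397
C = 397 + 0.53(8966) = 397 + 4751.98 = 5148.98

C = 5148.98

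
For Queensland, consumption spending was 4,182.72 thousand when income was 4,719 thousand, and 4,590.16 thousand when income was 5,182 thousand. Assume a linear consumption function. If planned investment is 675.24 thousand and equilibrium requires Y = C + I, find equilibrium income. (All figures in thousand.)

Y = 5877

MPC = (4590.16 − 4182.72)/(5182 − 4719) = 407.44/463 = 0.88
a = 4182.72 − 0.88(4719) = 30
Equilibrium: Y = 30 + 0.88Y + 675.24
0.12Y = 705.24, so Y = 705.24/0.12 = 5877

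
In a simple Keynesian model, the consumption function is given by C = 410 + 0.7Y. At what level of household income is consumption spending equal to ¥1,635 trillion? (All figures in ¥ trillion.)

410 + 0.7Y = 1635
0.7Y = 1225, so Y = 1225/0.7 = 1750

Y = 1750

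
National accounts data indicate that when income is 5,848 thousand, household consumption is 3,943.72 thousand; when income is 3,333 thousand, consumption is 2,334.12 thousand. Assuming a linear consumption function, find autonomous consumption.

MPC = ΔC/ΔY = (3943.72 − 2334.12)/(5848 − 3333) = 1609.6/2515 = 0.64
a = C − MPC·Y = 2334.12 − 0.64(3333) = 2334.12 − 2133.12 = 201

a = 201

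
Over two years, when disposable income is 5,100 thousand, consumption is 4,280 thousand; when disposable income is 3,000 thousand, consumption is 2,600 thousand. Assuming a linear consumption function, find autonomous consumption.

a = 200

MPC = ΔC/ΔY = (4280 − 2600)/(5100 − 3000) = 1680/2100 = 0.8
a = C − MPC·Y = 2600 − 0.8(3000) = 2600 − 2400 = 200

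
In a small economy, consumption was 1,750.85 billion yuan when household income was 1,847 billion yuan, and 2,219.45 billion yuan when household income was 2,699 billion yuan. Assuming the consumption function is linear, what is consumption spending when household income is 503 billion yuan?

C = 1011.65

MPC = (2219.45 − 1750.85)/(2699 − 1847) = 468.6/852 = 0.55
a = 1750.85 − 0.55(1847) = 1750.85 − 1015.85 = 735
C = 735 + 0.55(503) = 735 + 276.65 = 1011.65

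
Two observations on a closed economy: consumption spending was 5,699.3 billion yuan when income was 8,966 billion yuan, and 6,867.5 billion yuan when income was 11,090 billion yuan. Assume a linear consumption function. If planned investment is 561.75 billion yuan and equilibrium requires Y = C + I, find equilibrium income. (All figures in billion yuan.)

MPC = (6867.5 − 5699.3)/(11090 − 8966) = 1168.2/2124 = 0.55
a = 5699.3 − 0.55(8966) = 768
Equilibrium: Y = 768 + 0.55Y + 561.75
0.45Y = 1329.75, so Y = 1329.75/0.45 = 2955

Y = 2955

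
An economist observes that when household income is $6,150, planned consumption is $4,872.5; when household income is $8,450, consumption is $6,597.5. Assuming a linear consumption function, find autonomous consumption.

a = 260

MPC = ΔC/ΔY = (6597.5 − 4872.5)/(8450 − 6150) = 1725/2300 = 0.75
a = C − MPC·Y = 4872.5 − 0.75(6150) = 4872.5 − 4612.5 = 260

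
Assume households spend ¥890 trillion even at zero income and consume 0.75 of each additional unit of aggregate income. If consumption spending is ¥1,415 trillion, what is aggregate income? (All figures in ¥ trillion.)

890 + 0.75Y = 1415
0.75Y = 525, so Y = 525/0.75 = 700

Y = 700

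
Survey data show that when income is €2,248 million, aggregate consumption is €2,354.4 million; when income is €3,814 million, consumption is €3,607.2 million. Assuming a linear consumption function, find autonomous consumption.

MPC = ΔC/ΔY = (3607.2 − 2354.4)/(3814 − 2248) = 1252.8/1566 = 0.8
a = C − MPC·Y = 2354.4 − 0.8(2248) = 2354.4 − 1798.4 = 556

a = 556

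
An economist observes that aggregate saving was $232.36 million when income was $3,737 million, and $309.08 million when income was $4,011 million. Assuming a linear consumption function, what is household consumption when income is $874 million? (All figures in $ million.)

MPS = ΔS/ΔY = (309.08 − 232.36)/(4011 − 3737) = 76.72/274 = 0.28
MPC = 1 − MPS = 0.72
Autonomous saving = 232.36 − 0.28(3737) = -814, so a = 814
C = 814 + 0.72(874) = 814 + 629.28 = 1443.28

C = 1443.28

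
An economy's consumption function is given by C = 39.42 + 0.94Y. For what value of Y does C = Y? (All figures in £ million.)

Y = 657

At break-even, C = Y: 39.42 + 0.94Y = Y
0.06Y = 39.42, so Y = 39.42/0.06 = 657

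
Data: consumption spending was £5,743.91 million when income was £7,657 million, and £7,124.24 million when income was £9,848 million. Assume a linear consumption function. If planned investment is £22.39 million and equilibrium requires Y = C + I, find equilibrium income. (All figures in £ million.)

MPC = (7124.24 − 5743.91)/(9848 − 7657) = 1380.33/2191 = 0.63
a = 5743.91 − 0.63(7657) = 920
Equilibrium: Y = 920 + 0.63Y + 22.39
0.37Y = 942.39, so Y = 942.39/0.37 = 2547

Y = 2547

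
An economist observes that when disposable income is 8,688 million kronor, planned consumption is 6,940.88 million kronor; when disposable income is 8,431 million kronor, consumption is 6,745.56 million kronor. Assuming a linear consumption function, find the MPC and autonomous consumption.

MPC = ΔC/ΔY = (6940.88 − 6745.56)/(8688 − 8431) = 195.32/257 = 0.76
a = C − MPC·Y = 6745.56 − 0.76(8431) = 6745.56 − 6407.56 = 338

MPC = 0.76; a = 338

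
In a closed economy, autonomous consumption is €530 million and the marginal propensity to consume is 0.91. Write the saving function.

S = Y − C = Y − (530 + 0.91Y) = -530 + (1 − 0.91)Y

S = -530 + 0.09Y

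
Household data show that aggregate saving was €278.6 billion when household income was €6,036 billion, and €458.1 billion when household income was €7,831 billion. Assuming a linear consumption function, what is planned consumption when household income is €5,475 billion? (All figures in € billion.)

MPS = ΔS/ΔY = (458.1 − 278.6)/(7831 − 6036) = 179.5/1795 = 0.1
MPC = 1 − MPS = 0.9
Autonomous saving = 278.6 − 0.1(6036) = -325, so a = 325
C = 325 + 0.9(5475) = 325 + 4927.5 = 5252.5

C = 5252.5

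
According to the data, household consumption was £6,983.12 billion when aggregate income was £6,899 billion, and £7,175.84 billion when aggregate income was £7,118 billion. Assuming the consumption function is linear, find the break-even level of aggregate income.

Y = 7600

MPC = (7175.84 − 6983.12)/(7118 − 6899) = 192.72/219 = 0.88
a = 6983.12 − 0.88(6899) = 6983.12 − 6071.12 = 912
Break-even: Y = a/(1−MPC) = 912/0.12 = 7600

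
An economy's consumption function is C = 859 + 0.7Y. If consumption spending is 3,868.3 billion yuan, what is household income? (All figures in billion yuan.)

859 + 0.7Y = 3868.3
0.7Y = 3009.3, so Y = 3009.3/0.7 = 4299

Y = 4299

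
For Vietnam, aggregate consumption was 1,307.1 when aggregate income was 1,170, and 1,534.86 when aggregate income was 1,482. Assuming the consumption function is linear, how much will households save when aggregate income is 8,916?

S = 1954.32

MPC = (1534.86 − 1307.1)/(1482 − 1170) = 227.76/312 = 0.73
a = 1307.1 − 0.73(1170) = 1307.1 − 854.1 = 453
C = 453 + 0.73(8916) = 6961.68
S = 8916 − 6961.68 = 1954.32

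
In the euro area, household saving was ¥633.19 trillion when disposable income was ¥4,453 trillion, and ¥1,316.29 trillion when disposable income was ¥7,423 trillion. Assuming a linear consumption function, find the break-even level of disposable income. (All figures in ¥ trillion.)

Y = 1700

MPS = ΔS/ΔY = (1316.29 − 633.19)/(7423 − 4453) = 683.1/2970 = 0.23
MPC = 1 − MPS = 0.77
From S(4453) = 633.19: −a + 0.23(4453) = 633.19, so a = 1024.19 − 633.19 = 391
Break-even (S = 0): Y = a/MPS = 391/0.23 = 1700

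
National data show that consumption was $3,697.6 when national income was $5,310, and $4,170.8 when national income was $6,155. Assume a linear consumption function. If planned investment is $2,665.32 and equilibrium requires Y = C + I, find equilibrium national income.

MPC = (4170.8 − 3697.6)/(6155 − 5310) = 473.2/845 = 0.56
a = 3697.6 − 0.56(5310) = 724
Equilibrium: Y = 724 + 0.56Y + 2665.32
0.44Y = 3389.32, so Y = 3389.32/0.44 = 7703

Y = 7703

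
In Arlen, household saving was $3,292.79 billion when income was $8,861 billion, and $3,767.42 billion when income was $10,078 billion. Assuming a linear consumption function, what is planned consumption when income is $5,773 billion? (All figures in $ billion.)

MPS = ΔS/ΔY = (3767.42 − 3292.79)/(10078 − 8861) = 474.63/1217 = 0.39
MPC = 1 − MPS = 0.61
Autonomous saving = 3292.79 − 0.39(8861) = -163, so a = 163
C = 163 + 0.61(5773) = 163 + 3521.53 = 3684.53

C = 3684.53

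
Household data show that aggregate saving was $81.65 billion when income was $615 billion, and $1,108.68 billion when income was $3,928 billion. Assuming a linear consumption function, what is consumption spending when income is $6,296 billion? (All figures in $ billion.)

C = 4453.24

MPS = ΔS/ΔY = (1108.68 − 81.65)/(3928 − 615) = 1027.03/3313 = 0.31
MPC = 1 − MPS = 0.69
Autonomous saving = 81.65 − 0.31(615) = -109, so a = 109
C = 109 + 0.69(6296) = 109 + 4344.24 = 4453.24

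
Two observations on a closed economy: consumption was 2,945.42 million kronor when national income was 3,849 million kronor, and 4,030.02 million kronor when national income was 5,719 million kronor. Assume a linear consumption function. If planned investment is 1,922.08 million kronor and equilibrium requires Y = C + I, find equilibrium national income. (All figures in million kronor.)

Y = 6274

MPC = (4030.02 − 2945.42)/(5719 − 3849) = 1084.6/1870 = 0.58
a = 2945.42 − 0.58(3849) = 713
Equilibrium: Y = 713 + 0.58Y + 1922.08
0.42Y = 2635.08, so Y = 2635.08/0.42 = 6274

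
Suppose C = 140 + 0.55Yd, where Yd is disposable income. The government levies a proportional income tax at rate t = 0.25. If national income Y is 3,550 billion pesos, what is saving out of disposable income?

S = 1058.125

Yd = (1 − 0.25)(3550) = 0.75(3550) = 2662.5
C = 140 + 0.55(2662.5) = 140 + 1464.375 = 1604.375
S = Yd − C = 2662.5 − 1604.375 = 1058.125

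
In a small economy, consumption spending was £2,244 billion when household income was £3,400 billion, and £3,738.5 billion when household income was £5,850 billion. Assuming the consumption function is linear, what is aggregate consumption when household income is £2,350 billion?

MPC = (3738.5 − 2244)/(5850 − 3400) = 1494.5/2450 = 0.61
a = 2244 − 0.61(3400) = 2244 − 2074 = 170
C = 170 + 0.61(2350) = 170 + 1433.5 = 1603.5

C = 1603.5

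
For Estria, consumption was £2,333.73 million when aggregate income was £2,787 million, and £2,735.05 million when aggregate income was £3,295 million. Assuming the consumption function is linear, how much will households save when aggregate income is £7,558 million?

MPC = (2735.05 − 2333.73)/(3295 − 2787) = 401.32/508 = 0.79
a = 2333.73 − 0.79(2787) = 2333.73 − 2201.73 = 132
C = 132 + 0.79(7558) = 6102.82
S = 7558 − 6102.82 = 1455.18

S = 1455.18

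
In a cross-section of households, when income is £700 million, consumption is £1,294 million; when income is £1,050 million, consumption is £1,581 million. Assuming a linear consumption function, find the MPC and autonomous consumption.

MPC = 0.82; a = 720

MPC = ΔC/ΔY = (1581 − 1294)/(1050 − 700) = 287/350 = 0.82
a = C − MPC·Y = 1294 − 0.82(700) = 1294 − 574 = 720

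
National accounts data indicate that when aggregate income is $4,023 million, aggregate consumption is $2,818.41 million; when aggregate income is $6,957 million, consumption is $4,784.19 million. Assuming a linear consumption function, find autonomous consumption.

a = 123

MPC = ΔC/ΔY = (4784.19 − 2818.41)/(6957 − 4023) = 1965.78/2934 = 0.67
a = C − MPC·Y = 2818.41 − 0.67(4023) = 2818.41 − 2695.41 = 123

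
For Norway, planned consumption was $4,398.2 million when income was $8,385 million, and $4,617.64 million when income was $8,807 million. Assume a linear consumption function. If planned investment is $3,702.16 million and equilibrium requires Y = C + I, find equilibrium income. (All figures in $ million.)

Y = 7792

MPC = (4617.64 − 4398.2)/(8807 − 8385) = 219.44/422 = 0.52
a = 4398.2 − 0.52(8385) = 38
Equilibrium: Y = 38 + 0.52Y + 3702.16
0.48Y = 3740.16, so Y = 3740.16/0.48 = 7792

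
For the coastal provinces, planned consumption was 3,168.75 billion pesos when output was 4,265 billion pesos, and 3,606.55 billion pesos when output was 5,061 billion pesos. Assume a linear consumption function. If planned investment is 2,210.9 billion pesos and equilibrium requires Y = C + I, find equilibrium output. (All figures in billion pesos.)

MPC = (3606.55 − 3168.75)/(5061 − 4265) = 437.8/796 = 0.55
a = 3168.75 − 0.55(4265) = 823
Equilibrium: Y = 823 + 0.55Y + 2210.9
0.45Y = 3033.9, so Y = 3033.9/0.45 = 6742

Y = 6742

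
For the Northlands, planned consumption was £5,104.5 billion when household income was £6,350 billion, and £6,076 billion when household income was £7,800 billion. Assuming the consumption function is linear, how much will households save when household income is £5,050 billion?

MPC = (6076 − 5104.5)/(7800 − 6350) = 971.5/1450 = 0.67
a = 5104.5 − 0.67(6350) = 5104.5 − 4254.5 = 850
C = 850 + 0.67(5050) = 4233.5
S = 5050 − 4233.5 = 816.5

S = 816.5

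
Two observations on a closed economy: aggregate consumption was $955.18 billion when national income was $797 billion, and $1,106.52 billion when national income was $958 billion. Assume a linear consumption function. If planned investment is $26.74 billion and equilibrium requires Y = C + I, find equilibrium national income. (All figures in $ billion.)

MPC = (1106.52 − 955.18)/(958 − 797) = 151.34/161 = 0.94
a = 955.18 − 0.94(797) = 206
Equilibrium: Y = 206 + 0.94Y + 26.74
0.06Y = 232.74, so Y = 232.74/0.06 = 3879

Y = 3879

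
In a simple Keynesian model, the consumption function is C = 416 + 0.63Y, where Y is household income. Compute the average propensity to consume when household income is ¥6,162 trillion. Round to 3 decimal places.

C = 416 + 0.63(6162) = 4298.06
APC = C/Y = 4298.06/6162 = 0.698

APC = 0.698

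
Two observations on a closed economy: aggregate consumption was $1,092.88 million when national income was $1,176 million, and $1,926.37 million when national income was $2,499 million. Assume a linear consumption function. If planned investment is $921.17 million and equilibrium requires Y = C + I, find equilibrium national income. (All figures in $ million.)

Y = 3441

MPC = (1926.37 − 1092.88)/(2499 − 1176) = 833.49/1323 = 0.63
a = 1092.88 − 0.63(1176) = 352
Equilibrium: Y = 352 + 0.63Y + 921.17
0.37Y = 1273.17, so Y = 1273.17/0.37 = 3441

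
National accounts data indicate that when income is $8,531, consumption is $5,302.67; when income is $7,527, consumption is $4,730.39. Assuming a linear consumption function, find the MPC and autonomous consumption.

MPC = 0.57; a = 440

MPC = ΔC/ΔY = (5302.67 − 4730.39)/(8531 − 7527) = 572.28/1004 = 0.57
a = C − MPC·Y = 4730.39 − 0.57(7527) = 4730.39 − 4290.39 = 440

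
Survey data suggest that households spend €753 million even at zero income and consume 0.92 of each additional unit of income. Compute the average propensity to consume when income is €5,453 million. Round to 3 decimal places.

APC = 1.058

C = 753 + 0.92(5453) = 5769.76
APC = C/Y = 5769.76/5453 = 1.058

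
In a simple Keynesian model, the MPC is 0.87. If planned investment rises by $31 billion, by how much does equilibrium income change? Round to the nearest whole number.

The multiplier is 1/(1 − MPC) = 1/0.13.
ΔY = 31/0.13 = 238.46 ≈ 238

ΔY ≈ 238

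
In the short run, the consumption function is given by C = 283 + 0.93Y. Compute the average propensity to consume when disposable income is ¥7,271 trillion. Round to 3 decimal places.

APC = 0.969

C = 283 + 0.93(7271) = 7045.03
APC = C/Y = 7045.03/7271 = 0.969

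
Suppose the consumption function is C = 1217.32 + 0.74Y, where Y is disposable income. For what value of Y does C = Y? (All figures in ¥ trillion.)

Y = 4682

At break-even, C = Y: 1217.32 + 0.74Y = Y
0.26Y = 1217.32, so Y = 1217.32/0.26 = 4682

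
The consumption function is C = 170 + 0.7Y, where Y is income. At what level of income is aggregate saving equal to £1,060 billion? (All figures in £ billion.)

S = Y − C = -170 + 0.3Y
-170 + 0.3Y = 1060, so 0.3Y = 1230 and Y = 4100

Y = 4100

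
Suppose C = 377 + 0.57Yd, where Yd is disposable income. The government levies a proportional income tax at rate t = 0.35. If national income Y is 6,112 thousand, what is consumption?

Yd = (1 − 0.35)(6112) = 0.65(6112) = 3972.8
C = 377 + 0.57(3972.8) = 377 + 2264.496 = 2641.496

C = 2641.496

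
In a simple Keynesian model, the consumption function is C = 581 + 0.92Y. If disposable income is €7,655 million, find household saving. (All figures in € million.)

S = 31.4

C = 581 + 0.92(7655) = 581 + 7042.6 = 7623.6
S = Y − C = 7655 − 7623.6 = 31.4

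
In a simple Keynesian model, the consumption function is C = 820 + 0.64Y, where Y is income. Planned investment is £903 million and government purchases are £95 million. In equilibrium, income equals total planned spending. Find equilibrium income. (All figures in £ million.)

Y = 5050

Y = C + I + G = 820 + 0.64Y + 903 + 95
Y − 0.64Y = 1818
0.36Y = 1818, so Y = 1818/0.36 = 5050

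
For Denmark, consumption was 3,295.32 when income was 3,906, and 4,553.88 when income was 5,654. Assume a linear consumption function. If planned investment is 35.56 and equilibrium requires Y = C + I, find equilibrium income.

Y = 1852

MPC = (4553.88 − 3295.32)/(5654 − 3906) = 1258.56/1748 = 0.72
a = 3295.32 − 0.72(3906) = 483
Equilibrium: Y = 483 + 0.72Y + 35.56
0.28Y = 518.56, so Y = 518.56/0.28 = 1852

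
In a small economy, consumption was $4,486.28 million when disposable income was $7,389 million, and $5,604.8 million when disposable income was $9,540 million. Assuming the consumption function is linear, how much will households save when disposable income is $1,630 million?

S = 138.4

MPC = (5604.8 − 4486.28)/(9540 − 7389) = 1118.52/2151 = 0.52
a = 4486.28 − 0.52(7389) = 4486.28 − 3842.28 = 644
C = 644 + 0.52(1630) = 1491.6
S = 1630 − 1491.6 = 138.4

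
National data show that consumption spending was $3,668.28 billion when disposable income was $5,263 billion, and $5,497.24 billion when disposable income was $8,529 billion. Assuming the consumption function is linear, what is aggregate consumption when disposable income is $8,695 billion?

MPC = (5497.24 − 3668.28)/(8529 − 5263) = 1828.96/3266 = 0.56
a = 3668.28 − 0.56(5263) = 3668.28 − 2947.28 = 721
C = 721 + 0.56(8695) = 721 + 4869.2 = 5590.2

C = 5590.2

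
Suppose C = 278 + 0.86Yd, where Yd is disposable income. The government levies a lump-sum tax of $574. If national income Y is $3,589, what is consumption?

C = 2870.9

Yd = Y − T = 3589 − 574 = 3015
C = 278 + 0.86(3015) = 278 + 2592.9 = 2870.9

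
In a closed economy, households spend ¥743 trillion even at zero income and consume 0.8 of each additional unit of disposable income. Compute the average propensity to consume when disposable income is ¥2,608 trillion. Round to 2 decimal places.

C = 743 + 0.8(2608) = 2829.4
APC = C/Y = 2829.4/2608 = 1.08

APC = 1.08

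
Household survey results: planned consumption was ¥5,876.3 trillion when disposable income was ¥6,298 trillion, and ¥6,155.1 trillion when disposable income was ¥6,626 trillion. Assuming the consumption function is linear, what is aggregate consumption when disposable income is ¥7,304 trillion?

MPC = (6155.1 − 5876.3)/(6626 − 6298) = 278.8/328 = 0.85
a = 5876.3 − 0.85(6298) = 5876.3 − 5353.3 = 523
C = 523 + 0.85(7304) = 523 + 6208.4 = 6731.4

C = 6731.4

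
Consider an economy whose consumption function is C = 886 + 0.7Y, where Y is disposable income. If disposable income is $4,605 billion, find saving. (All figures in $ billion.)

S = 495.5

C = 886 + 0.7(4605) = 886 + 3223.5 = 4109.5
S = Y − C = 4605 − 4109.5 = 495.5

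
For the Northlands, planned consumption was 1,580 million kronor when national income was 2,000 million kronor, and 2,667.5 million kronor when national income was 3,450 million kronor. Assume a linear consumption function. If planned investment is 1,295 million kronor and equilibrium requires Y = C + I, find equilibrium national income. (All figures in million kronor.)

Y = 5500

MPC = (2667.5 − 1580)/(3450 − 2000) = 1087.5/1450 = 0.75
a = 1580 − 0.75(2000) = 80
Equilibrium: Y = 80 + 0.75Y + 1295
0.25Y = 1375, so Y = 1375/0.25 = 5500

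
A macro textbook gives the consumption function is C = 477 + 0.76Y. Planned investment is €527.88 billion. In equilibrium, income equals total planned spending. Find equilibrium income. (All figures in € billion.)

Y = C + I = 477 + 0.76Y + 527.88
Y − 0.76Y = 1004.88
0.24Y = 1004.88, so Y = 1004.88/0.24 = 4187

Y = 4187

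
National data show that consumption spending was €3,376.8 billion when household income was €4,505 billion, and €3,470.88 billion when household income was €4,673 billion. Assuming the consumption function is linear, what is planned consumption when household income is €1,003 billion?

C = 1415.68

MPC = (3470.88 − 3376.8)/(4673 − 4505) = 94.08/168 = 0.56
a = 3376.8 − 0.56(4505) = 3376.8 − 2522.8 = 854
C = 854 + 0.56(1003) = 854 + 561.68 = 1415.68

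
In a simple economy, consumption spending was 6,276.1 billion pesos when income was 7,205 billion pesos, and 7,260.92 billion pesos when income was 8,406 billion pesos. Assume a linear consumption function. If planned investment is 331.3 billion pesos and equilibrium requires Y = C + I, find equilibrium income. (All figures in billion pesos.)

MPC = (7260.92 − 6276.1)/(8406 − 7205) = 984.82/1201 = 0.82
a = 6276.1 − 0.82(7205) = 368
Equilibrium: Y = 368 + 0.82Y + 331.3
0.18Y = 699.3, so Y = 699.3/0.18 = 3885

Y = 3885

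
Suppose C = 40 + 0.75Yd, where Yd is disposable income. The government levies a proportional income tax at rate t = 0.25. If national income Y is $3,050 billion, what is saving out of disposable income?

Yd = (1 − 0.25)(3050) = 0.75(3050) = 2287.5
C = 40 + 0.75(2287.5) = 40 + 1715.625 = 1755.625
S = Yd − C = 2287.5 − 1755.625 = 531.875

S = 531.875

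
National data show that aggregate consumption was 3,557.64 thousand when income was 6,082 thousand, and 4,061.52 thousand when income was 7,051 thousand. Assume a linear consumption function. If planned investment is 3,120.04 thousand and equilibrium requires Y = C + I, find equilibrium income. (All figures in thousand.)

MPC = (4061.52 − 3557.64)/(7051 − 6082) = 503.88/969 = 0.52
a = 3557.64 − 0.52(6082) = 395
Equilibrium: Y = 395 + 0.52Y + 3120.04
0.48Y = 3515.04, so Y = 3515.04/0.48 = 7323

Y = 7323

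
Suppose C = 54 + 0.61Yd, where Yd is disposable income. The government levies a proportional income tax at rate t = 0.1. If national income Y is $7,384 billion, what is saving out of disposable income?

Yd = (1 − 0.1)(7384) = 0.9(7384) = 6645.6
C = 54 + 0.61(6645.6) = 54 + 4053.816 = 4107.816
S = Yd − C = 6645.6 − 4107.816 = 2537.784

S = 2537.784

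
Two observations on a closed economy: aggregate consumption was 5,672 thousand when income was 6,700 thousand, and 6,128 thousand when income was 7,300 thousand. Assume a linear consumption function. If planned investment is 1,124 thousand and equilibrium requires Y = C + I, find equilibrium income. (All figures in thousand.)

MPC = (6128 − 5672)/(7300 − 6700) = 456/600 = 0.76
a = 5672 − 0.76(6700) = 580
Equilibrium: Y = 580 + 0.76Y + 1124
0.24Y = 1704, so Y = 1704/0.24 = 7100

Y = 7100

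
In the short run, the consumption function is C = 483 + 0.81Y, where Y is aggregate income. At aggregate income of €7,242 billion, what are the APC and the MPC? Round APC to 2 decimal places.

MPC = 0.81 (the slope of the consumption function)
C = 483 + 0.81(7242) = 6349.02, so APC = 6349.02/7242 = 0.88

APC = 0.88; MPC = 0.81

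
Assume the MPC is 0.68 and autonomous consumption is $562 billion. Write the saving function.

S = Y − C = Y − (562 + 0.68Y) = -562 + (1 − 0.68)Y

S = -562 + 0.32Y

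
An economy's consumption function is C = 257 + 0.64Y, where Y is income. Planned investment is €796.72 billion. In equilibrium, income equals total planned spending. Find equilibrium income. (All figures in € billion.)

Y = 2927

Y = C + I = 257 + 0.64Y + 796.72
Y − 0.64Y = 1053.72
0.36Y = 1053.72, so Y = 1053.72/0.36 = 2927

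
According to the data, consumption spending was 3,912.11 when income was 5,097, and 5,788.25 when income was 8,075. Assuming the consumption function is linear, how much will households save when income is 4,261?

MPC = (5788.25 − 3912.11)/(8075 − 5097) = 1876.14/2978 = 0.63
a = 3912.11 − 0.63(5097) = 3912.11 − 3211.11 = 701
C = 701 + 0.63(4261) = 3385.43
S = 4261 − 3385.43 = 875.57

S = 875.57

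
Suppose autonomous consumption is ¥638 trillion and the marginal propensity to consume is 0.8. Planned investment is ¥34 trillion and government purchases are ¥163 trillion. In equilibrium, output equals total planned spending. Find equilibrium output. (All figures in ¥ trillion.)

Y = 4175

Y = C + I + G = 638 + 0.8Y + 34 + 163
Y − 0.8Y = 835
0.2Y = 835, so Y = 835/0.2 = 4175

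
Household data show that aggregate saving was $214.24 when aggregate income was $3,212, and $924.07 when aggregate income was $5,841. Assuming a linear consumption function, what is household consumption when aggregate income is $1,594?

MPS = ΔS/ΔY = (924.07 − 214.24)/(5841 − 3212) = 709.83/2629 = 0.27
MPC = 1 − MPS = 0.73
Autonomous saving = 214.24 − 0.27(3212) = -653, so a = 653
C = 653 + 0.73(1594) = 653 + 1163.62 = 1816.62

C = 1816.62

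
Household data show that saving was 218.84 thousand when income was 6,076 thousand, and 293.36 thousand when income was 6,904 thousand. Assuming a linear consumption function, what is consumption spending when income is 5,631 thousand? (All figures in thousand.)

MPS = ΔS/ΔY = (293.36 − 218.84)/(6904 − 6076) = 74.52/828 = 0.09
MPC = 1 − MPS = 0.91
Autonomous saving = 218.84 − 0.09(6076) = -328, so a = 328
C = 328 + 0.91(5631) = 328 + 5124.21 = 5452.21

C = 5452.21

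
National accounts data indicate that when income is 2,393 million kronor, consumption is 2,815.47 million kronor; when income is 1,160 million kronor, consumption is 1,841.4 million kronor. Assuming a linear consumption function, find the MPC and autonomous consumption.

MPC = ΔC/ΔY = (2815.47 − 1841.4)/(2393 − 1160) = 974.07/1233 = 0.79
a = C − MPC·Y = 1841.4 − 0.79(1160) = 1841.4 − 916.4 = 925

MPC = 0.79; a = 925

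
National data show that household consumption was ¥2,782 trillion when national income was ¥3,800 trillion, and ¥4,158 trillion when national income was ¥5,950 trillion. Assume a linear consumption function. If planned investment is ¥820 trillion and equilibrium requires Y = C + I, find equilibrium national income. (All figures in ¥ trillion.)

MPC = (4158 − 2782)/(5950 − 3800) = 1376/2150 = 0.64
a = 2782 − 0.64(3800) = 350
Equilibrium: Y = 350 + 0.64Y + 820
0.36Y = 1170, so Y = 1170/0.36 = 3250

Y = 3250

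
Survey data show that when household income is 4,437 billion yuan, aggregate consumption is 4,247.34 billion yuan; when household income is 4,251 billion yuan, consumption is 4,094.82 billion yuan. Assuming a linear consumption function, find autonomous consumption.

a = 609

MPC = ΔC/ΔY = (4247.34 − 4094.82)/(4437 − 4251) = 152.52/186 = 0.82
a = C − MPC·Y = 4094.82 − 0.82(4251) = 4094.82 − 3485.82 = 609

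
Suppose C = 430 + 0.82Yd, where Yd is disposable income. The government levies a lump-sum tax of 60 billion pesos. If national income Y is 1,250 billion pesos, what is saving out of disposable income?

S = -215.8

Yd = Y − T = 1250 − 60 = 1190
C = 430 + 0.82(1190) = 430 + 975.8 = 1405.8
S = Yd − C = 1190 − 1405.8 = -215.8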